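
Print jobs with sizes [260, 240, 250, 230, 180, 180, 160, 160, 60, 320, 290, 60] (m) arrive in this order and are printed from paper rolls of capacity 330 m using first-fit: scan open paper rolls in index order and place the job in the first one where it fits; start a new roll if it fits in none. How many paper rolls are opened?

9

  260 → roll 1 (new)  [load 260/330]
  240 → roll 2 (new)  [load 240/330]
  250 → roll 3 (new)  [load 250/330]
  230 → roll 4 (new)  [load 230/330]
  180 → roll 5 (new)  [load 180/330]
  180 → roll 6 (new)  [load 180/330]
  160 → roll 7 (new)  [load 160/330]
  160 → roll 7  [load 320/330]
  60 → roll 1  [load 320/330]
  320 → roll 8 (new)  [load 320/330]
  290 → roll 9 (new)  [load 290/330]
  60 → roll 2  [load 300/330]
9 paper rolls opened.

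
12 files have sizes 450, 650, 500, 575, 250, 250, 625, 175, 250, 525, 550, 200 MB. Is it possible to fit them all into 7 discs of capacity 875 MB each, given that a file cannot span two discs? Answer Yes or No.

Yes

A valid assignment using 7 discs:
  disc 1: 650 + 200 = 850
  disc 2: 625 + 250 = 875
  disc 3: 575 + 250 = 825
  disc 4: 550 + 250 = 800
  disc 5: 525 + 175 = 700
  disc 6: 500 = 500
  disc 7: 450 = 450
Every load is within 875 MB, so 7 discs suffice.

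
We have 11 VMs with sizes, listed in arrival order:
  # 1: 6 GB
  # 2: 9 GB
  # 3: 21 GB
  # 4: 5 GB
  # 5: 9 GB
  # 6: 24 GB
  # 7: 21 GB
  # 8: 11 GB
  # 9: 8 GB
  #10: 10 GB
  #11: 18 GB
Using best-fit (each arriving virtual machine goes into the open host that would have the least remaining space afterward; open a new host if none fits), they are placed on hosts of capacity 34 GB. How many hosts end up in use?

5

  6 → host 1 (new)  [load 6/34]
  9 → host 1  [load 15/34]
  21 → host 2 (new)  [load 21/34]
  5 → host 2  [load 26/34]
  9 → host 1  [load 24/34]
  24 → host 3 (new)  [load 24/34]
  21 → host 4 (new)  [load 21/34]
  11 → host 4  [load 32/34]
  8 → host 2  [load 34/34]
  10 → host 1  [load 34/34]
  18 → host 5 (new)  [load 18/34]
5 hosts opened.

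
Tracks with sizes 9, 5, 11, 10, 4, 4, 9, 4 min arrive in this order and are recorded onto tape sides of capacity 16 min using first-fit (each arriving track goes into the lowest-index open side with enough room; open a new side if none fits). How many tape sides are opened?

  9 → side 1 (new)  [load 9/16]
  5 → side 1  [load 14/16]
  11 → side 2 (new)  [load 11/16]
  10 → side 3 (new)  [load 10/16]
  4 → side 2  [load 15/16]
  4 → side 3  [load 14/16]
  9 → side 4 (new)  [load 9/16]
  4 → side 4  [load 13/16]
4 tape sides opened.

4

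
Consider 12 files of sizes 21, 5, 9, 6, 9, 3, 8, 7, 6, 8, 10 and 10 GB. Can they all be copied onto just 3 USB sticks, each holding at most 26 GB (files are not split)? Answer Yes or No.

No

Total = 102 GB; ⌈102/26⌉ = 4.
At least 4 USB sticks are required, but only 3 are allowed.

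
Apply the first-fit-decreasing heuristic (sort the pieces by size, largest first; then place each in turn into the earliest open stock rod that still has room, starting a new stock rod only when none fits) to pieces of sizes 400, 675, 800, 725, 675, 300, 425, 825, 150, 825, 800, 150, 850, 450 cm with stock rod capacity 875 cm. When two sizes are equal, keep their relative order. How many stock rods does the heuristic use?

10

Sorted descending: 850, 825, 825, 800, 800, 725, 675, 675, 450, 425, 400, 300, 150, 150.
  850 → stock rod 1 (new)  [load 850/875]
  825 → stock rod 2 (new)  [load 825/875]
  825 → stock rod 3 (new)  [load 825/875]
  800 → stock rod 4 (new)  [load 800/875]
  800 → stock rod 5 (new)  [load 800/875]
  725 → stock rod 6 (new)  [load 725/875]
  675 → stock rod 7 (new)  [load 675/875]
  675 → stock rod 8 (new)  [load 675/875]
  450 → stock rod 9 (new)  [load 450/875]
  425 → stock rod 9  [load 875/875]
  400 → stock rod 10 (new)  [load 400/875]
  300 → stock rod 10  [load 700/875]
  150 → stock rod 6  [load 875/875]
  150 → stock rod 7  [load 825/875]
10 stock rods opened.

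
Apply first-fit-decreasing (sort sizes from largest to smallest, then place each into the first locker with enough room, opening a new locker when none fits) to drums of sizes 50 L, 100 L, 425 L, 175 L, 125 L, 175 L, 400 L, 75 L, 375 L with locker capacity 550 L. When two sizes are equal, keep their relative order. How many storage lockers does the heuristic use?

4

Sorted descending: 425, 400, 375, 175, 175, 125, 100, 75, 50.
  425 → locker 1 (new)  [load 425/550]
  400 → locker 2 (new)  [load 400/550]
  375 → locker 3 (new)  [load 375/550]
  175 → locker 3  [load 550/550]
  175 → locker 4 (new)  [load 175/550]
  125 → locker 1  [load 550/550]
  100 → locker 2  [load 500/550]
  75 → locker 4  [load 250/550]
  50 → locker 2  [load 550/550]
4 storage lockers opened.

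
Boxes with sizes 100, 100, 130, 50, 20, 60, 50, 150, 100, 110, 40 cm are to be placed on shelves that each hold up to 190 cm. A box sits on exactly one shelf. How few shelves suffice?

6

Total = 150 + 130 + 110 + 100 + 100 + 100 + 60 + 50 + 50 + 40 + 20 = 910 cm.
Lower bound: ⌈910/190⌉ = 5 shelves.
Also, 6 boxes each exceed 95 cm, and no two of those can share a shelf, so at least 6 shelves are needed.
A packing using 6 shelves:
  shelf 1: 150 + 40 = 190
  shelf 2: 130 + 60 = 190
  shelf 3: 110 + 50 + 20 = 180
  shelf 4: 100 + 50 = 150
  shelf 5: 100 = 100
  shelf 6: 100 = 100
This matches the lower bound, so 6 is optimal.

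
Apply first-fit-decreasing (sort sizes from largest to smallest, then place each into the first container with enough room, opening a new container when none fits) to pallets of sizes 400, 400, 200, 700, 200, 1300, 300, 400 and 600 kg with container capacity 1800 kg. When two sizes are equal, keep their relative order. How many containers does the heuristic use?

Sorted descending: 1300, 700, 600, 400, 400, 400, 300, 200, 200.
  1300 → container 1 (new)  [load 1300/1800]
  700 → container 2 (new)  [load 700/1800]
  600 → container 2  [load 1300/1800]
  400 → container 1  [load 1700/1800]
  400 → container 2  [load 1700/1800]
  400 → container 3 (new)  [load 400/1800]
  300 → container 3  [load 700/1800]
  200 → container 3  [load 900/1800]
  200 → container 3  [load 1100/1800]
3 containers opened.

3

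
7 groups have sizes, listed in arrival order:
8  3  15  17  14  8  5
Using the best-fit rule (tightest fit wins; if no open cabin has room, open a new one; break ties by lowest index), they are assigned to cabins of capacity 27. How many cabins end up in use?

3

  8 → cabin 1 (new)  [load 8/27]
  3 → cabin 1  [load 11/27]
  15 → cabin 1  [load 26/27]
  17 → cabin 2 (new)  [load 17/27]
  14 → cabin 3 (new)  [load 14/27]
  8 → cabin 2  [load 25/27]
  5 → cabin 3  [load 19/27]
3 cabins opened.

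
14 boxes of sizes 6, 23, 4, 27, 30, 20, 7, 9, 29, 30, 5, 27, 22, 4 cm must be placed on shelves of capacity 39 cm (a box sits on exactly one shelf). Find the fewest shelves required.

8

Total = 30 + 30 + 29 + 27 + 27 + 23 + 22 + 20 + 9 + 7 + 6 + 5 + 4 + 4 = 243 cm.
Lower bound: ⌈243/39⌉ = 7 shelves.
Also, 8 boxes each exceed 39/2 cm, and no two of those can share a shelf, so at least 8 shelves are needed.
A packing using 8 shelves:
  shelf 1: 30 + 9 = 39
  shelf 2: 30 + 7 = 37
  shelf 3: 29 + 6 + 4 = 39
  shelf 4: 27 + 5 + 4 = 36
  shelf 5: 27 = 27
  shelf 6: 23 = 23
  shelf 7: 22 = 22
  shelf 8: 20 = 20
This matches the lower bound, so 8 is optimal.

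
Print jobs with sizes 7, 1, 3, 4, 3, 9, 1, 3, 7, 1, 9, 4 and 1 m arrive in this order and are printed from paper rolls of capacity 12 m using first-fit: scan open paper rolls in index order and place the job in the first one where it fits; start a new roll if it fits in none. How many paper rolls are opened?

  7 → roll 1 (new)  [load 7/12]
  1 → roll 1  [load 8/12]
  3 → roll 1  [load 11/12]
  4 → roll 2 (new)  [load 4/12]
  3 → roll 2  [load 7/12]
  9 → roll 3 (new)  [load 9/12]
  1 → roll 1  [load 12/12]
  3 → roll 2  [load 10/12]
  7 → roll 4 (new)  [load 7/12]
  1 → roll 2  [load 11/12]
  9 → roll 5 (new)  [load 9/12]
  4 → roll 4  [load 11/12]
  1 → roll 2  [load 12/12]
5 paper rolls opened.

5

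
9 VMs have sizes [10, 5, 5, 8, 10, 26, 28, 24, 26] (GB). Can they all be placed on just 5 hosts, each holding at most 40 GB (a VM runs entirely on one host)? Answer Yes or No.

Yes

A valid assignment using 4 hosts:
  host 1: 28 + 10 = 38
  host 2: 26 + 10 = 36
  host 3: 26 + 8 + 5 = 39
  host 4: 24 + 5 = 29
That uses only 4 ≤ 5, so 5 hosts are enough.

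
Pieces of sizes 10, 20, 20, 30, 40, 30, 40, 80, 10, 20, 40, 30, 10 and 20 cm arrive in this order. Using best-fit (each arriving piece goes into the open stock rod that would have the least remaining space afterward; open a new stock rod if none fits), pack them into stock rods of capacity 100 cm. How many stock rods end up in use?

  10 → stock rod 1 (new)  [load 10/100]
  20 → stock rod 1  [load 30/100]
  20 → stock rod 1  [load 50/100]
  30 → stock rod 1  [load 80/100]
  40 → stock rod 2 (new)  [load 40/100]
  30 → stock rod 2  [load 70/100]
  40 → stock rod 3 (new)  [load 40/100]
  80 → stock rod 4 (new)  [load 80/100]
  10 → stock rod 1  [load 90/100]
  20 → stock rod 4  [load 100/100]
  40 → stock rod 3  [load 80/100]
  30 → stock rod 2  [load 100/100]
  10 → stock rod 1  [load 100/100]
  20 → stock rod 3  [load 100/100]
4 stock rods opened.

4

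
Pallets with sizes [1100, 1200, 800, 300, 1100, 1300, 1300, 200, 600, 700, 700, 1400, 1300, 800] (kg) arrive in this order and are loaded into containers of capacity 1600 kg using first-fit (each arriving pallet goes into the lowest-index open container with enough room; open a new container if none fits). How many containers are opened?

10

  1100 → container 1 (new)  [load 1100/1600]
  1200 → container 2 (new)  [load 1200/1600]
  800 → container 3 (new)  [load 800/1600]
  300 → container 1  [load 1400/1600]
  1100 → container 4 (new)  [load 1100/1600]
  1300 → container 5 (new)  [load 1300/1600]
  1300 → container 6 (new)  [load 1300/1600]
  200 → container 1  [load 1600/1600]
  600 → container 3  [load 1400/1600]
  700 → container 7 (new)  [load 700/1600]
  700 → container 7  [load 1400/1600]
  1400 → container 8 (new)  [load 1400/1600]
  1300 → container 9 (new)  [load 1300/1600]
  800 → container 10 (new)  [load 800/1600]
10 containers opened.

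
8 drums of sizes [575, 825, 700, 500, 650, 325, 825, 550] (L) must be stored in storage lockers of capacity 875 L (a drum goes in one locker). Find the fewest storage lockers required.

Total = 825 + 825 + 700 + 650 + 575 + 550 + 500 + 325 = 4950 L.
Lower bound: ⌈4950/875⌉ = 6 storage lockers.
Also, 7 drums each exceed 875/2 L, and no two of those can share a locker, so at least 7 storage lockers are needed.
A packing using 7 storage lockers:
  locker 1: 825 = 825
  locker 2: 825 = 825
  locker 3: 700 = 700
  locker 4: 650 = 650
  locker 5: 575 = 575
  locker 6: 550 + 325 = 875
  locker 7: 500 = 500
This matches the lower bound, so 7 is optimal.

7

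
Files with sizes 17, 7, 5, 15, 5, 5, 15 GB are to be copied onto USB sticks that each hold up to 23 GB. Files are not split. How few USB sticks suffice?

4

Total = 17 + 15 + 15 + 7 + 5 + 5 + 5 = 69 GB.
Lower bound: ⌈69/23⌉ = 3 USB sticks.
A packing using 4 USB sticks:
  USB stick 1: 17 + 5 = 22
  USB stick 2: 15 + 7 = 22
  USB stick 3: 15 + 5 = 20
  USB stick 4: 5 = 5
No arrangement into 3 USB sticks stays within capacity, so 4 is optimal.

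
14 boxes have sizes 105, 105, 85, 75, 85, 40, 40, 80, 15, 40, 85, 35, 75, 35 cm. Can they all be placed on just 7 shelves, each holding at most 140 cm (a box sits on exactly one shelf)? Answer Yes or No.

Total = 900 cm; ⌈900/140⌉ = 7.
8 boxes each exceed half the capacity and cannot share a shelf, forcing at least 8 shelves.
At least 8 shelves are required, but only 7 are allowed.

No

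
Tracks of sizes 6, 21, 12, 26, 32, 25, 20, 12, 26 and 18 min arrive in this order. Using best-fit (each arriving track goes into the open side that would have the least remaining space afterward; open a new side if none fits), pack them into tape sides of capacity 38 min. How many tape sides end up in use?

6

  6 → side 1 (new)  [load 6/38]
  21 → side 1  [load 27/38]
  12 → side 2 (new)  [load 12/38]
  26 → side 2  [load 38/38]
  32 → side 3 (new)  [load 32/38]
  25 → side 4 (new)  [load 25/38]
  20 → side 5 (new)  [load 20/38]
  12 → side 4  [load 37/38]
  26 → side 6 (new)  [load 26/38]
  18 → side 5  [load 38/38]
6 tape sides opened.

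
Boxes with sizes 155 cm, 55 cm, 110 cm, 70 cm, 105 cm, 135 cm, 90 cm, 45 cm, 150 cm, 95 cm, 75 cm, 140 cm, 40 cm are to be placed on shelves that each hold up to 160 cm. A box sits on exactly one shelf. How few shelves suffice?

9

Total = 155 + 150 + 140 + 135 + 110 + 105 + 95 + 90 + 75 + 70 + 55 + 45 + 40 = 1265 cm.
Lower bound: ⌈1265/160⌉ = 8 shelves.
A packing using 9 shelves:
  shelf 1: 155 = 155
  shelf 2: 150 = 150
  shelf 3: 140 = 140
  shelf 4: 135 = 135
  shelf 5: 110 + 45 = 155
  shelf 6: 105 + 55 = 160
  shelf 7: 95 + 40 = 135
  shelf 8: 90 + 70 = 160
  shelf 9: 75 = 75
No arrangement into 8 shelves stays within capacity, so 9 is optimal.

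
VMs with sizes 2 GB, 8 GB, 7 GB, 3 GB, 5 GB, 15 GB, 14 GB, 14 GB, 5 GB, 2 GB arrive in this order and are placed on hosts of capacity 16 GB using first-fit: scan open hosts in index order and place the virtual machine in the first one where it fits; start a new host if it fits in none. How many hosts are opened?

  2 → host 1 (new)  [load 2/16]
  8 → host 1  [load 10/16]
  7 → host 2 (new)  [load 7/16]
  3 → host 1  [load 13/16]
  5 → host 2  [load 12/16]
  15 → host 3 (new)  [load 15/16]
  14 → host 4 (new)  [load 14/16]
  14 → host 5 (new)  [load 14/16]
  5 → host 6 (new)  [load 5/16]
  2 → host 1  [load 15/16]
6 hosts opened.

6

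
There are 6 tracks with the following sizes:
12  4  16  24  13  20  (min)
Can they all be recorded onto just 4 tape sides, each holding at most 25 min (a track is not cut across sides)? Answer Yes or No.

A valid assignment using 4 tape sides:
  side 1: 24 = 24
  side 2: 20 + 4 = 24
  side 3: 16 = 16
  side 4: 13 + 12 = 25
Every load is within 25 min, so 4 tape sides suffice.

Yes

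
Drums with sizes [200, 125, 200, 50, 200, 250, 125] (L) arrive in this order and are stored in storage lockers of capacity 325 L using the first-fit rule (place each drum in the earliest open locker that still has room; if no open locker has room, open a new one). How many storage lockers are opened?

4

  200 → locker 1 (new)  [load 200/325]
  125 → locker 1  [load 325/325]
  200 → locker 2 (new)  [load 200/325]
  50 → locker 2  [load 250/325]
  200 → locker 3 (new)  [load 200/325]
  250 → locker 4 (new)  [load 250/325]
  125 → locker 3  [load 325/325]
4 storage lockers opened.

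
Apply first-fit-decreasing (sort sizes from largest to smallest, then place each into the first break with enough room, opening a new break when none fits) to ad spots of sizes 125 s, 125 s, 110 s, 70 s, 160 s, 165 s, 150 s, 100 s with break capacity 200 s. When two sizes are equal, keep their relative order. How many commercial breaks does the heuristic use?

Sorted descending: 165, 160, 150, 125, 125, 110, 100, 70.
  165 → break 1 (new)  [load 165/200]
  160 → break 2 (new)  [load 160/200]
  150 → break 3 (new)  [load 150/200]
  125 → break 4 (new)  [load 125/200]
  125 → break 5 (new)  [load 125/200]
  110 → break 6 (new)  [load 110/200]
  100 → break 7 (new)  [load 100/200]
  70 → break 4  [load 195/200]
7 commercial breaks opened.

7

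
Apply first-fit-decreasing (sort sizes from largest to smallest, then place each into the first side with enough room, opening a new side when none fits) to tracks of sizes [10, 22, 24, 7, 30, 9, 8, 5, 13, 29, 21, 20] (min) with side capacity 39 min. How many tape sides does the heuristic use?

Sorted descending: 30, 29, 24, 22, 21, 20, 13, 10, 9, 8, 7, 5.
  30 → side 1 (new)  [load 30/39]
  29 → side 2 (new)  [load 29/39]
  24 → side 3 (new)  [load 24/39]
  22 → side 4 (new)  [load 22/39]
  21 → side 5 (new)  [load 21/39]
  20 → side 6 (new)  [load 20/39]
  13 → side 3  [load 37/39]
  10 → side 2  [load 39/39]
  9 → side 1  [load 39/39]
  8 → side 4  [load 30/39]
  7 → side 4  [load 37/39]
  5 → side 5  [load 26/39]
6 tape sides opened.

6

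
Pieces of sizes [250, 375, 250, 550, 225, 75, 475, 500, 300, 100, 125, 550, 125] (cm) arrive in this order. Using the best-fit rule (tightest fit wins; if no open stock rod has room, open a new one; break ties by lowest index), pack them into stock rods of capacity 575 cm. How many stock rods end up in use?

  250 → stock rod 1 (new)  [load 250/575]
  375 → stock rod 2 (new)  [load 375/575]
  250 → stock rod 1  [load 500/575]
  550 → stock rod 3 (new)  [load 550/575]
  225 → stock rod 4 (new)  [load 225/575]
  75 → stock rod 1  [load 575/575]
  475 → stock rod 5 (new)  [load 475/575]
  500 → stock rod 6 (new)  [load 500/575]
  300 → stock rod 4  [load 525/575]
  100 → stock rod 5  [load 575/575]
  125 → stock rod 2  [load 500/575]
  550 → stock rod 7 (new)  [load 550/575]
  125 → stock rod 8 (new)  [load 125/575]
8 stock rods opened.

8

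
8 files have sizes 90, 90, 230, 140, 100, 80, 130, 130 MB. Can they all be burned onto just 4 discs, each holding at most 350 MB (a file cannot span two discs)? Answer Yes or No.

A valid assignment using 3 discs:
  disc 1: 230 + 100 = 330
  disc 2: 140 + 130 + 80 = 350
  disc 3: 130 + 90 + 90 = 310
That uses only 3 ≤ 4, so 4 discs are enough.

Yes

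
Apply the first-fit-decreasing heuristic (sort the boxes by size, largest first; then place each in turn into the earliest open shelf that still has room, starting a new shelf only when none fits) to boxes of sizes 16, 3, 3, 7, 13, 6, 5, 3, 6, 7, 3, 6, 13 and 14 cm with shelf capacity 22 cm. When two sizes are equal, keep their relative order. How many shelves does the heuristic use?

5

Sorted descending: 16, 14, 13, 13, 7, 7, 6, 6, 6, 5, 3, 3, 3, 3.
  16 → shelf 1 (new)  [load 16/22]
  14 → shelf 2 (new)  [load 14/22]
  13 → shelf 3 (new)  [load 13/22]
  13 → shelf 4 (new)  [load 13/22]
  7 → shelf 2  [load 21/22]
  7 → shelf 3  [load 20/22]
  6 → shelf 1  [load 22/22]
  6 → shelf 4  [load 19/22]
  6 → shelf 5 (new)  [load 6/22]
  5 → shelf 5  [load 11/22]
  3 → shelf 4  [load 22/22]
  3 → shelf 5  [load 14/22]
  3 → shelf 5  [load 17/22]
  3 → shelf 5  [load 20/22]
5 shelves opened.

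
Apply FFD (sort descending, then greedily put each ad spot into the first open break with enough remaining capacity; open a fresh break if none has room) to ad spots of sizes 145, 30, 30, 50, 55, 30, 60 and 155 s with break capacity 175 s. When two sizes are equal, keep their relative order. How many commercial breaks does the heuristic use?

Sorted descending: 155, 145, 60, 55, 50, 30, 30, 30.
  155 → break 1 (new)  [load 155/175]
  145 → break 2 (new)  [load 145/175]
  60 → break 3 (new)  [load 60/175]
  55 → break 3  [load 115/175]
  50 → break 3  [load 165/175]
  30 → break 2  [load 175/175]
  30 → break 4 (new)  [load 30/175]
  30 → break 4  [load 60/175]
4 commercial breaks opened.

4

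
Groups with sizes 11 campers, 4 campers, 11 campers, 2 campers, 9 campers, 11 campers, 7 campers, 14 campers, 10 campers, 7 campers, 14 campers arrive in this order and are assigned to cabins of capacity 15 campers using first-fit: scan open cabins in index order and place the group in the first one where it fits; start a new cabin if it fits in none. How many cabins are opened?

8

  11 → cabin 1 (new)  [load 11/15]
  4 → cabin 1  [load 15/15]
  11 → cabin 2 (new)  [load 11/15]
  2 → cabin 2  [load 13/15]
  9 → cabin 3 (new)  [load 9/15]
  11 → cabin 4 (new)  [load 11/15]
  7 → cabin 5 (new)  [load 7/15]
  14 → cabin 6 (new)  [load 14/15]
  10 → cabin 7 (new)  [load 10/15]
  7 → cabin 5  [load 14/15]
  14 → cabin 8 (new)  [load 14/15]
8 cabins opened.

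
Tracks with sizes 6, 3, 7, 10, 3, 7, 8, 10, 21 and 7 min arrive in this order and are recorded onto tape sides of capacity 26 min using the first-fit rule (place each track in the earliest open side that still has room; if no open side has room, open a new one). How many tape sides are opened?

4

  6 → side 1 (new)  [load 6/26]
  3 → side 1  [load 9/26]
  7 → side 1  [load 16/26]
  10 → side 1  [load 26/26]
  3 → side 2 (new)  [load 3/26]
  7 → side 2  [load 10/26]
  8 → side 2  [load 18/26]
  10 → side 3 (new)  [load 10/26]
  21 → side 4 (new)  [load 21/26]
  7 → side 2  [load 25/26]
4 tape sides opened.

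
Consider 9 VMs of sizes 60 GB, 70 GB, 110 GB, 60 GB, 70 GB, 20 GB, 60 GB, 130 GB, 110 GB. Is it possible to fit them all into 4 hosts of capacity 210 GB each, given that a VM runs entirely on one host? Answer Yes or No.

A valid assignment using 4 hosts:
  host 1: 130 + 70 = 200
  host 2: 110 + 70 + 20 = 200
  host 3: 110 + 60 = 170
  host 4: 60 + 60 = 120
Every load is within 210 GB, so 4 hosts suffice.

Yes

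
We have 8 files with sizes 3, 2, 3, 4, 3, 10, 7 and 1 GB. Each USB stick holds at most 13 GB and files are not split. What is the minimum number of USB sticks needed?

Total = 10 + 7 + 4 + 3 + 3 + 3 + 2 + 1 = 33 GB.
Lower bound: ⌈33/13⌉ = 3 USB sticks.
A packing using 3 USB sticks:
  USB stick 1: 10 + 3 = 13
  USB stick 2: 7 + 4 + 2 = 13
  USB stick 3: 3 + 3 + 1 = 7
This matches the lower bound, so 3 is optimal.

3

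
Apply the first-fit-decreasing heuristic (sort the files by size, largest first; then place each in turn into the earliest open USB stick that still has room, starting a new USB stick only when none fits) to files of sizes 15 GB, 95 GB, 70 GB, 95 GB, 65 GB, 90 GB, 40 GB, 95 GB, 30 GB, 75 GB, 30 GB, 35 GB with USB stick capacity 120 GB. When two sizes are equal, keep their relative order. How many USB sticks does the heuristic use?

Sorted descending: 95, 95, 95, 90, 75, 70, 65, 40, 35, 30, 30, 15.
  95 → USB stick 1 (new)  [load 95/120]
  95 → USB stick 2 (new)  [load 95/120]
  95 → USB stick 3 (new)  [load 95/120]
  90 → USB stick 4 (new)  [load 90/120]
  75 → USB stick 5 (new)  [load 75/120]
  70 → USB stick 6 (new)  [load 70/120]
  65 → USB stick 7 (new)  [load 65/120]
  40 → USB stick 5  [load 115/120]
  35 → USB stick 6  [load 105/120]
  30 → USB stick 4  [load 120/120]
  30 → USB stick 7  [load 95/120]
  15 → USB stick 1  [load 110/120]
7 USB sticks opened.

7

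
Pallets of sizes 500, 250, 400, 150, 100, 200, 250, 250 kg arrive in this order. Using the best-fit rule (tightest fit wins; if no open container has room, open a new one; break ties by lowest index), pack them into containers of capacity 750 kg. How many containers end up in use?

  500 → container 1 (new)  [load 500/750]
  250 → container 1  [load 750/750]
  400 → container 2 (new)  [load 400/750]
  150 → container 2  [load 550/750]
  100 → container 2  [load 650/750]
  200 → container 3 (new)  [load 200/750]
  250 → container 3  [load 450/750]
  250 → container 3  [load 700/750]
3 containers opened.

3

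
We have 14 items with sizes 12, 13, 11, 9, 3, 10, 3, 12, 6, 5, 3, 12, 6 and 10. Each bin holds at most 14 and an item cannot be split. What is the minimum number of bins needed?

9

Total = 13 + 12 + 12 + 12 + 11 + 10 + 10 + 9 + 6 + 6 + 5 + 3 + 3 + 3 = 115.
Lower bound: ⌈115/14⌉ = 9 bins.
A packing using 9 bins:
  bin 1: 13 = 13
  bin 2: 12 = 12
  bin 3: 12 = 12
  bin 4: 12 = 12
  bin 5: 11 + 3 = 14
  bin 6: 10 + 3 = 13
  bin 7: 10 + 3 = 13
  bin 8: 9 + 5 = 14
  bin 9: 6 + 6 = 12
This matches the lower bound, so 9 is optimal.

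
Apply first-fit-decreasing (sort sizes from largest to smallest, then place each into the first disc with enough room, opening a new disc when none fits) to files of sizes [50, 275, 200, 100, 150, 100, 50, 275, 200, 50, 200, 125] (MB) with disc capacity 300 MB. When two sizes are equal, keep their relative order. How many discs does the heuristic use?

Sorted descending: 275, 275, 200, 200, 200, 150, 125, 100, 100, 50, 50, 50.
  275 → disc 1 (new)  [load 275/300]
  275 → disc 2 (new)  [load 275/300]
  200 → disc 3 (new)  [load 200/300]
  200 → disc 4 (new)  [load 200/300]
  200 → disc 5 (new)  [load 200/300]
  150 → disc 6 (new)  [load 150/300]
  125 → disc 6  [load 275/300]
  100 → disc 3  [load 300/300]
  100 → disc 4  [load 300/300]
  50 → disc 5  [load 250/300]
  50 → disc 5  [load 300/300]
  50 → disc 7 (new)  [load 50/300]
7 discs opened.

7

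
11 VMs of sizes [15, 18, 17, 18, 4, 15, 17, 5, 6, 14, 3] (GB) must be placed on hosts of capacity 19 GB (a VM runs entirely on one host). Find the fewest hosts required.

Total = 18 + 18 + 17 + 17 + 15 + 15 + 14 + 6 + 5 + 4 + 3 = 132 GB.
Lower bound: ⌈132/19⌉ = 7 hosts.
A packing using 8 hosts:
  host 1: 18 = 18
  host 2: 18 = 18
  host 3: 17 = 17
  host 4: 17 = 17
  host 5: 15 + 4 = 19
  host 6: 15 + 3 = 18
  host 7: 14 + 5 = 19
  host 8: 6 = 6
No arrangement into 7 hosts stays within capacity, so 8 is optimal.

8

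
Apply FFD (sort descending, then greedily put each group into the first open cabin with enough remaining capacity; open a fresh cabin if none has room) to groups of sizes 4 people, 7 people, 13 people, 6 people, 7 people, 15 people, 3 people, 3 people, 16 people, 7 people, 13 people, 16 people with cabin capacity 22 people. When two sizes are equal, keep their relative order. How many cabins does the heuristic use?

Sorted descending: 16, 16, 15, 13, 13, 7, 7, 7, 6, 4, 3, 3.
  16 → cabin 1 (new)  [load 16/22]
  16 → cabin 2 (new)  [load 16/22]
  15 → cabin 3 (new)  [load 15/22]
  13 → cabin 4 (new)  [load 13/22]
  13 → cabin 5 (new)  [load 13/22]
  7 → cabin 3  [load 22/22]
  7 → cabin 4  [load 20/22]
  7 → cabin 5  [load 20/22]
  6 → cabin 1  [load 22/22]
  4 → cabin 2  [load 20/22]
  3 → cabin 6 (new)  [load 3/22]
  3 → cabin 6  [load 6/22]
6 cabins opened.

6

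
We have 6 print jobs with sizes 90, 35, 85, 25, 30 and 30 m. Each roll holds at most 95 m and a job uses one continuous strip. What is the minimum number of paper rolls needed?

Total = 90 + 85 + 35 + 30 + 30 + 25 = 295 m.
Lower bound: ⌈295/95⌉ = 4 paper rolls.
A packing using 4 paper rolls:
  roll 1: 90 = 90
  roll 2: 85 = 85
  roll 3: 35 + 30 + 30 = 95
  roll 4: 25 = 25
This matches the lower bound, so 4 is optimal.

4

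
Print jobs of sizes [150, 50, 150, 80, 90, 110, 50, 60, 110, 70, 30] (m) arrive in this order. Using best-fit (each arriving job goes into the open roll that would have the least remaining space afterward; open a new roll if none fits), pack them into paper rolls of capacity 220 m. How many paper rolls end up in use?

  150 → roll 1 (new)  [load 150/220]
  50 → roll 1  [load 200/220]
  150 → roll 2 (new)  [load 150/220]
  80 → roll 3 (new)  [load 80/220]
  90 → roll 3  [load 170/220]
  110 → roll 4 (new)  [load 110/220]
  50 → roll 3  [load 220/220]
  60 → roll 2  [load 210/220]
  110 → roll 4  [load 220/220]
  70 → roll 5 (new)  [load 70/220]
  30 → roll 5  [load 100/220]
5 paper rolls opened.

5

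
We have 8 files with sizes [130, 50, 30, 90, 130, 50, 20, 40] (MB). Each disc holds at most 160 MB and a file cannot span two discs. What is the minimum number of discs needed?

Total = 130 + 130 + 90 + 50 + 50 + 40 + 30 + 20 = 540 MB.
Lower bound: ⌈540/160⌉ = 4 discs.
A packing using 4 discs:
  disc 1: 130 + 30 = 160
  disc 2: 130 + 20 = 150
  disc 3: 90 + 50 = 140
  disc 4: 50 + 40 = 90
This matches the lower bound, so 4 is optimal.

4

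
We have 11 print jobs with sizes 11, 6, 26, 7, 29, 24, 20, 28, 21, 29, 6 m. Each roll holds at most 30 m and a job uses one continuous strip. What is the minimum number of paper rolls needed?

8

Total = 29 + 29 + 28 + 26 + 24 + 21 + 20 + 11 + 7 + 6 + 6 = 207 m.
Lower bound: ⌈207/30⌉ = 7 paper rolls.
A packing using 8 paper rolls:
  roll 1: 29 = 29
  roll 2: 29 = 29
  roll 3: 28 = 28
  roll 4: 26 = 26
  roll 5: 24 + 6 = 30
  roll 6: 21 + 7 = 28
  roll 7: 20 + 6 = 26
  roll 8: 11 = 11
No arrangement into 7 paper rolls stays within capacity, so 8 is optimal.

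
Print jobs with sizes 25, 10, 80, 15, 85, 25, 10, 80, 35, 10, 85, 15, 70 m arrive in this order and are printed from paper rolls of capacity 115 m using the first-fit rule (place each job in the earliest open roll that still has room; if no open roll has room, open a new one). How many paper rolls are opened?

6

  25 → roll 1 (new)  [load 25/115]
  10 → roll 1  [load 35/115]
  80 → roll 1  [load 115/115]
  15 → roll 2 (new)  [load 15/115]
  85 → roll 2  [load 100/115]
  25 → roll 3 (new)  [load 25/115]
  10 → roll 2  [load 110/115]
  80 → roll 3  [load 105/115]
  35 → roll 4 (new)  [load 35/115]
  10 → roll 3  [load 115/115]
  85 → roll 5 (new)  [load 85/115]
  15 → roll 4  [load 50/115]
  70 → roll 6 (new)  [load 70/115]
6 paper rolls opened.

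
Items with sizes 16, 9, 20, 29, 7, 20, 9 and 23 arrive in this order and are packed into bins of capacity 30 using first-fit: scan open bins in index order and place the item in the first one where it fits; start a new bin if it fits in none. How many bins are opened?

  16 → bin 1 (new)  [load 16/30]
  9 → bin 1  [load 25/30]
  20 → bin 2 (new)  [load 20/30]
  29 → bin 3 (new)  [load 29/30]
  7 → bin 2  [load 27/30]
  20 → bin 4 (new)  [load 20/30]
  9 → bin 4  [load 29/30]
  23 → bin 5 (new)  [load 23/30]
5 bins opened.

5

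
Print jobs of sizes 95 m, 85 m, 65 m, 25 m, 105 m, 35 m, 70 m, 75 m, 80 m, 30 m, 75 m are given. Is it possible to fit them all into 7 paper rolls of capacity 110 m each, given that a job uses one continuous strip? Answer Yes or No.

No

Total = 740 m; ⌈740/110⌉ = 7.
8 print jobs each exceed half the capacity and cannot share a roll, forcing at least 8 paper rolls.
At least 8 paper rolls are required, but only 7 are allowed.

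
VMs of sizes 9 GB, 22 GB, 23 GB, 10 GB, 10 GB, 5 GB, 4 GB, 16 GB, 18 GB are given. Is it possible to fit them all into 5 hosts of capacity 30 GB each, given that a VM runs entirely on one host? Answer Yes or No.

Yes

A valid assignment using 5 hosts:
  host 1: 23 + 5 = 28
  host 2: 22 + 4 = 26
  host 3: 18 + 10 = 28
  host 4: 16 + 10 = 26
  host 5: 9 = 9
Every load is within 30 GB, so 5 hosts suffice.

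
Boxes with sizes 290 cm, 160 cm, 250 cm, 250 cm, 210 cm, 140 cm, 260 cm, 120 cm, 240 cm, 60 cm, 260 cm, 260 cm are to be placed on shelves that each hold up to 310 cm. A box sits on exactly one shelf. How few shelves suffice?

Total = 290 + 260 + 260 + 260 + 250 + 250 + 240 + 210 + 160 + 140 + 120 + 60 = 2500 cm.
Lower bound: ⌈2500/310⌉ = 9 shelves.
A packing using 10 shelves:
  shelf 1: 290 = 290
  shelf 2: 260 = 260
  shelf 3: 260 = 260
  shelf 4: 260 = 260
  shelf 5: 250 + 60 = 310
  shelf 6: 250 = 250
  shelf 7: 240 = 240
  shelf 8: 210 = 210
  shelf 9: 160 + 140 = 300
  shelf 10: 120 = 120
No arrangement into 9 shelves stays within capacity, so 10 is optimal.

10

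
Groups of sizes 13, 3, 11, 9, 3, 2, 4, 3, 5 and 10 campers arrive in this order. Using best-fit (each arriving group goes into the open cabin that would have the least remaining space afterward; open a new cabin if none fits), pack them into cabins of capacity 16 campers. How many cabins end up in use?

  13 → cabin 1 (new)  [load 13/16]
  3 → cabin 1  [load 16/16]
  11 → cabin 2 (new)  [load 11/16]
  9 → cabin 3 (new)  [load 9/16]
  3 → cabin 2  [load 14/16]
  2 → cabin 2  [load 16/16]
  4 → cabin 3  [load 13/16]
  3 → cabin 3  [load 16/16]
  5 → cabin 4 (new)  [load 5/16]
  10 → cabin 4  [load 15/16]
4 cabins opened.

4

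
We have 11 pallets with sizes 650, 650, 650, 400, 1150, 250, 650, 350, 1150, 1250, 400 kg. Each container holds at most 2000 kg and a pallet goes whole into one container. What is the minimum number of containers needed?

4

Total = 1250 + 1150 + 1150 + 650 + 650 + 650 + 650 + 400 + 400 + 350 + 250 = 7550 kg.
Lower bound: ⌈7550/2000⌉ = 4 containers.
A packing using 4 containers:
  container 1: 1250 + 650 = 1900
  container 2: 1150 + 650 = 1800
  container 3: 1150 + 400 + 400 = 1950
  container 4: 650 + 650 + 350 + 250 = 1900
This matches the lower bound, so 4 is optimal.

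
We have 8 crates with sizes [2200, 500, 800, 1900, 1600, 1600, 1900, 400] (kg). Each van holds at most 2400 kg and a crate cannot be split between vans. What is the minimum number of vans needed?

5

Total = 2200 + 1900 + 1900 + 1600 + 1600 + 800 + 500 + 400 = 10900 kg.
Lower bound: ⌈10900/2400⌉ = 5 vans.
A packing using 5 vans:
  van 1: 2200 = 2200
  van 2: 1900 + 500 = 2400
  van 3: 1900 + 400 = 2300
  van 4: 1600 + 800 = 2400
  van 5: 1600 = 1600
This matches the lower bound, so 5 is optimal.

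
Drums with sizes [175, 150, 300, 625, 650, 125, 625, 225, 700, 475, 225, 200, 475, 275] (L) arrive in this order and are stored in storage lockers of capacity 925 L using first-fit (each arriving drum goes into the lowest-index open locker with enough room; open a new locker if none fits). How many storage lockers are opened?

  175 → locker 1 (new)  [load 175/925]
  150 → locker 1  [load 325/925]
  300 → locker 1  [load 625/925]
  625 → locker 2 (new)  [load 625/925]
  650 → locker 3 (new)  [load 650/925]
  125 → locker 1  [load 750/925]
  625 → locker 4 (new)  [load 625/925]
  225 → locker 2  [load 850/925]
  700 → locker 5 (new)  [load 700/925]
  475 → locker 6 (new)  [load 475/925]
  225 → locker 3  [load 875/925]
  200 → locker 4  [load 825/925]
  475 → locker 7 (new)  [load 475/925]
  275 → locker 6  [load 750/925]
7 storage lockers opened.

7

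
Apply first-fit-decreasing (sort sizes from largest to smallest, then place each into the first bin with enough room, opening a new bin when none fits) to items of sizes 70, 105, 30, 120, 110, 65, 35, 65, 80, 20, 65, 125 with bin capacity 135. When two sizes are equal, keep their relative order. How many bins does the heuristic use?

Sorted descending: 125, 120, 110, 105, 80, 70, 65, 65, 65, 35, 30, 20.
  125 → bin 1 (new)  [load 125/135]
  120 → bin 2 (new)  [load 120/135]
  110 → bin 3 (new)  [load 110/135]
  105 → bin 4 (new)  [load 105/135]
  80 → bin 5 (new)  [load 80/135]
  70 → bin 6 (new)  [load 70/135]
  65 → bin 6  [load 135/135]
  65 → bin 7 (new)  [load 65/135]
  65 → bin 7  [load 130/135]
  35 → bin 5  [load 115/135]
  30 → bin 4  [load 135/135]
  20 → bin 3  [load 130/135]
7 bins opened.

7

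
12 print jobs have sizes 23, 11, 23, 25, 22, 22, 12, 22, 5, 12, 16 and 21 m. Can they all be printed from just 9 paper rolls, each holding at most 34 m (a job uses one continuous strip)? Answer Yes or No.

Yes

A valid assignment using 8 paper rolls:
  roll 1: 25 + 5 = 30
  roll 2: 23 + 11 = 34
  roll 3: 23 = 23
  roll 4: 22 + 12 = 34
  roll 5: 22 + 12 = 34
  roll 6: 22 = 22
  roll 7: 21 = 21
  roll 8: 16 = 16
That uses only 8 ≤ 9, so 9 paper rolls are enough.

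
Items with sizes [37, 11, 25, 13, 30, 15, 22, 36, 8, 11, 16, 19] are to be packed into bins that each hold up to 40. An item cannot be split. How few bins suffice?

Total = 37 + 36 + 30 + 25 + 22 + 19 + 16 + 15 + 13 + 11 + 11 + 8 = 243.
Lower bound: ⌈243/40⌉ = 7 bins.
A packing using 7 bins:
  bin 1: 37 = 37
  bin 2: 36 = 36
  bin 3: 30 + 8 = 38
  bin 4: 25 + 15 = 40
  bin 5: 22 + 16 = 38
  bin 6: 19 + 13 = 32
  bin 7: 11 + 11 = 22
This matches the lower bound, so 7 is optimal.

7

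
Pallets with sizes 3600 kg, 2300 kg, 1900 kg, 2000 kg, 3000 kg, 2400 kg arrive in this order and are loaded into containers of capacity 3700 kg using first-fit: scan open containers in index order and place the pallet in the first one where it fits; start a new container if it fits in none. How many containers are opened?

6

  3600 → container 1 (new)  [load 3600/3700]
  2300 → container 2 (new)  [load 2300/3700]
  1900 → container 3 (new)  [load 1900/3700]
  2000 → container 4 (new)  [load 2000/3700]
  3000 → container 5 (new)  [load 3000/3700]
  2400 → container 6 (new)  [load 2400/3700]
6 containers opened.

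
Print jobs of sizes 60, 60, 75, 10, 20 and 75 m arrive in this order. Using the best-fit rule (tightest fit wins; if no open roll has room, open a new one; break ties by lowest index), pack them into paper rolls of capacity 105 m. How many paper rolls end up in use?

4

  60 → roll 1 (new)  [load 60/105]
  60 → roll 2 (new)  [load 60/105]
  75 → roll 3 (new)  [load 75/105]
  10 → roll 3  [load 85/105]
  20 → roll 3  [load 105/105]
  75 → roll 4 (new)  [load 75/105]
4 paper rolls opened.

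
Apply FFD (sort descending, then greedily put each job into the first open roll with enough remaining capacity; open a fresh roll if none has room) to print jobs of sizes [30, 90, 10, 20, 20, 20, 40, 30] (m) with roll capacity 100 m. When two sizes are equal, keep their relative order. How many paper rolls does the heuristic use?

Sorted descending: 90, 40, 30, 30, 20, 20, 20, 10.
  90 → roll 1 (new)  [load 90/100]
  40 → roll 2 (new)  [load 40/100]
  30 → roll 2  [load 70/100]
  30 → roll 2  [load 100/100]
  20 → roll 3 (new)  [load 20/100]
  20 → roll 3  [load 40/100]
  20 → roll 3  [load 60/100]
  10 → roll 1  [load 100/100]
3 paper rolls opened.

3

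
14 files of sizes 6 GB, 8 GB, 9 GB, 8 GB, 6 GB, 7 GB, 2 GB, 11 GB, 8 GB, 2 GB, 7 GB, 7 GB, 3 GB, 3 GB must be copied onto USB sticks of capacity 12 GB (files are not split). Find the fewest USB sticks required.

9

Total = 11 + 9 + 8 + 8 + 8 + 7 + 7 + 7 + 6 + 6 + 3 + 3 + 2 + 2 = 87 GB.
Lower bound: ⌈87/12⌉ = 8 USB sticks.
A packing using 9 USB sticks:
  USB stick 1: 11 = 11
  USB stick 2: 9 + 3 = 12
  USB stick 3: 8 + 3 = 11
  USB stick 4: 8 + 2 + 2 = 12
  USB stick 5: 8 = 8
  USB stick 6: 7 = 7
  USB stick 7: 7 = 7
  USB stick 8: 7 = 7
  USB stick 9: 6 + 6 = 12
No arrangement into 8 USB sticks stays within capacity, so 9 is optimal.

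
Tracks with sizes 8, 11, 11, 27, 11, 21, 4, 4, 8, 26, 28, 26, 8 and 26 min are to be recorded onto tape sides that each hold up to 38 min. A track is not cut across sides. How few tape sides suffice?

Total = 28 + 27 + 26 + 26 + 26 + 21 + 11 + 11 + 11 + 8 + 8 + 8 + 4 + 4 = 219 min.
Lower bound: ⌈219/38⌉ = 6 tape sides.
A packing using 6 tape sides:
  side 1: 28 + 8 = 36
  side 2: 27 + 11 = 38
  side 3: 26 + 11 = 37
  side 4: 26 + 11 = 37
  side 5: 26 + 8 + 4 = 38
  side 6: 21 + 8 + 4 = 33
This matches the lower bound, so 6 is optimal.

6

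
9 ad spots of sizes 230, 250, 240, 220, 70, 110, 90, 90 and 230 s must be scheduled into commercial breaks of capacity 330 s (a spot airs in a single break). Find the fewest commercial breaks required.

Total = 250 + 240 + 230 + 230 + 220 + 110 + 90 + 90 + 70 = 1530 s.
Lower bound: ⌈1530/330⌉ = 5 commercial breaks.
A packing using 5 commercial breaks:
  break 1: 250 + 70 = 320
  break 2: 240 + 90 = 330
  break 3: 230 + 90 = 320
  break 4: 230 = 230
  break 5: 220 + 110 = 330
This matches the lower bound, so 5 is optimal.

5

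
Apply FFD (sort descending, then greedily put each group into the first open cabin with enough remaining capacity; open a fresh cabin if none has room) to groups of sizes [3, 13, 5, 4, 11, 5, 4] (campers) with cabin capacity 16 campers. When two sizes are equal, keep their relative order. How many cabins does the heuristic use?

Sorted descending: 13, 11, 5, 5, 4, 4, 3.
  13 → cabin 1 (new)  [load 13/16]
  11 → cabin 2 (new)  [load 11/16]
  5 → cabin 2  [load 16/16]
  5 → cabin 3 (new)  [load 5/16]
  4 → cabin 3  [load 9/16]
  4 → cabin 3  [load 13/16]
  3 → cabin 1  [load 16/16]
3 cabins opened.

3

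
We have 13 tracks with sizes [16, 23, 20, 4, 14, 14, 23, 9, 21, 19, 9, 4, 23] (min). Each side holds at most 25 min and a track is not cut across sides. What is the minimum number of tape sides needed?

Total = 23 + 23 + 23 + 21 + 20 + 19 + 16 + 14 + 14 + 9 + 9 + 4 + 4 = 199 min.
Lower bound: ⌈199/25⌉ = 8 tape sides.
Also, 9 tracks each exceed 25/2 min, and no two of those can share a side, so at least 9 tape sides are needed.
A packing using 9 tape sides:
  side 1: 23 = 23
  side 2: 23 = 23
  side 3: 23 = 23
  side 4: 21 + 4 = 25
  side 5: 20 + 4 = 24
  side 6: 19 = 19
  side 7: 16 + 9 = 25
  side 8: 14 + 9 = 23
  side 9: 14 = 14
This matches the lower bound, so 9 is optimal.

9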